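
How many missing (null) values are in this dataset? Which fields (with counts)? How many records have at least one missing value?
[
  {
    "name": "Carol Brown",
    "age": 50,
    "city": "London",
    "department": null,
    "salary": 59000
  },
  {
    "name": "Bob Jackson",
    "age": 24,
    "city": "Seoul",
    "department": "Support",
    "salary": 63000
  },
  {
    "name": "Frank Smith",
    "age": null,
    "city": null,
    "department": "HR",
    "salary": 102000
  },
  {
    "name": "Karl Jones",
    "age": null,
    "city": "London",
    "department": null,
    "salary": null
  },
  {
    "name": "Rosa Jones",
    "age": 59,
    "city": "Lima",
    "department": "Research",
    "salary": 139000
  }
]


Checking for missing (null) values in 5 records:

  Carol Brown: department
  Bob Jackson: complete
  Frank Smith: age, city
  Karl Jones: age, department, salary
  Rosa Jones: complete

Per field:
  name: 0 missing
  age: 2 missing
  city: 1 missing
  department: 2 missing
  salary: 1 missing

Total missing values: 6
Records with any missing: 3

6 missing values (age: 2, city: 1, department: 2, salary: 1); 3 incomplete records


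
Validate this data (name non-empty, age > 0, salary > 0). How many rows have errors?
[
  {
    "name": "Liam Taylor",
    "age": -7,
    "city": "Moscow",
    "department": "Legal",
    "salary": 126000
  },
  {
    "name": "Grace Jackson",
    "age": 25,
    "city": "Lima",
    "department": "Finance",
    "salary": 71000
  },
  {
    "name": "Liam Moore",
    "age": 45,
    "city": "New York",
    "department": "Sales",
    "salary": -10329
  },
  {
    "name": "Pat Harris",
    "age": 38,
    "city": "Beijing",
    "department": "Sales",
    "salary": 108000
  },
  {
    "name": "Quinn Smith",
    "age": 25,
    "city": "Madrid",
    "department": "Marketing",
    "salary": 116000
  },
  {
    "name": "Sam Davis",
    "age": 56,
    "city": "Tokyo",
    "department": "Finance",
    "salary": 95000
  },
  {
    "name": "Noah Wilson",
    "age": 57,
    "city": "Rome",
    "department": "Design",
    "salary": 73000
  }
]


Validating 7 records:
Rules: name non-empty, age > 0, salary > 0

  Row 1 (Liam Taylor): negative age: -7
  Row 2 (Grace Jackson): OK
  Row 3 (Liam Moore): negative salary: -10329
  Row 4 (Pat Harris): OK
  Row 5 (Quinn Smith): OK
  Row 6 (Sam Davis): OK
  Row 7 (Noah Wilson): OK

Total errors: 2

2 errors


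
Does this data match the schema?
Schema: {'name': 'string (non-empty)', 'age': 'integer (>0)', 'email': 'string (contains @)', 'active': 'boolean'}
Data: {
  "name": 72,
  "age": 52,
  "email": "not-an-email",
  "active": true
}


Validating each field against schema:
  name: FAIL (72 is not a string)
  age: OK (positive integer)
  email: FAIL ("not-an-email" does not contain @)
  active: OK (boolean)

Result: INVALID (2 errors: name, email)

INVALID (2 errors: name, email)


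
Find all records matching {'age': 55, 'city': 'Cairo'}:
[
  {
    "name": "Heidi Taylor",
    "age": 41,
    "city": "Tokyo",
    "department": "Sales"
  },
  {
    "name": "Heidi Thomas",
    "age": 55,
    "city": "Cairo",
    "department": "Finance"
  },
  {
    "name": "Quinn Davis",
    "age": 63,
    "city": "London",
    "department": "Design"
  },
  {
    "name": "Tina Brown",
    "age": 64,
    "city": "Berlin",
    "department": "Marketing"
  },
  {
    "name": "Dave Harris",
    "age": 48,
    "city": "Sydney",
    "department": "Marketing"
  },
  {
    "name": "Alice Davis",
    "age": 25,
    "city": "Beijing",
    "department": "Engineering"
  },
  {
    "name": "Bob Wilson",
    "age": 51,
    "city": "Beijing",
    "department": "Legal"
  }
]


Search criteria: {'age': 55, 'city': 'Cairo'}

Checking 7 records:
  Heidi Taylor: {age: 41, city: Tokyo}
  Heidi Thomas: {age: 55, city: Cairo} <-- MATCH
  Quinn Davis: {age: 63, city: London}
  Tina Brown: {age: 64, city: Berlin}
  Dave Harris: {age: 48, city: Sydney}
  Alice Davis: {age: 25, city: Beijing}
  Bob Wilson: {age: 51, city: Beijing}

Matches: ["Heidi Thomas"]

["Heidi Thomas"]


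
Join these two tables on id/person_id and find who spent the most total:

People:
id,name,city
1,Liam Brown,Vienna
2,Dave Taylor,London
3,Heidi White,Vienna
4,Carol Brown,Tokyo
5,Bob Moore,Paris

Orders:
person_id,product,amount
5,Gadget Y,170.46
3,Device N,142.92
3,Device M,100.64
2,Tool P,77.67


Join on: people.id = orders.person_id

Joined rows:
  Bob Moore (Paris) bought Gadget Y for $170.46
  Heidi White (Vienna) bought Device N for $142.92
  Heidi White (Vienna) bought Device M for $100.64
  Dave Taylor (London) bought Tool P for $77.67

Total per person:
  Heidi White: $243.56
  Bob Moore: $170.46
  Dave Taylor: $77.67

Top spender: Heidi White ($243.56)

Heidi White ($243.56)


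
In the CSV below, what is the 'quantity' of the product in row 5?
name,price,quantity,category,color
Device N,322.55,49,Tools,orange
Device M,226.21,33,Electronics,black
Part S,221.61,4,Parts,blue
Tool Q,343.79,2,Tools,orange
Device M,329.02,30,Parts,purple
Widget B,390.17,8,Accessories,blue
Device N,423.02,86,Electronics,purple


Query: Row 5 ('Device M'), column 'quantity'
Value: 30

30


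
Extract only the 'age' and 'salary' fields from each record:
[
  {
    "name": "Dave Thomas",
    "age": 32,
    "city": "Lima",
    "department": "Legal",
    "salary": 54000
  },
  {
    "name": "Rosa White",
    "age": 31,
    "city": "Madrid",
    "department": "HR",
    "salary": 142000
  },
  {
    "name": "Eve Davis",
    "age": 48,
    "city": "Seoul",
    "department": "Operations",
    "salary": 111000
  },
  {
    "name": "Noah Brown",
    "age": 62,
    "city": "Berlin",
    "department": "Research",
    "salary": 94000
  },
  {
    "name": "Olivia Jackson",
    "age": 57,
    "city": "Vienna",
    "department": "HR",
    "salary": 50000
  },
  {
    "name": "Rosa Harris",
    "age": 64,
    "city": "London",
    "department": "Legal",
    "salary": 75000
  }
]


Original: 6 records with fields: name, age, city, department, salary
Keep: ['age', 'salary']
Drop: ['name', 'city', 'department']
Result: 6 records, 2 fields each

[
  {
    "age": 32,
    "salary": 54000
  },
  {
    "age": 31,
    "salary": 142000
  },
  {
    "age": 48,
    "salary": 111000
  },
  {
    "age": 62,
    "salary": 94000
  },
  {
    "age": 57,
    "salary": 50000
  },
  {
    "age": 64,
    "salary": 75000
  }
]


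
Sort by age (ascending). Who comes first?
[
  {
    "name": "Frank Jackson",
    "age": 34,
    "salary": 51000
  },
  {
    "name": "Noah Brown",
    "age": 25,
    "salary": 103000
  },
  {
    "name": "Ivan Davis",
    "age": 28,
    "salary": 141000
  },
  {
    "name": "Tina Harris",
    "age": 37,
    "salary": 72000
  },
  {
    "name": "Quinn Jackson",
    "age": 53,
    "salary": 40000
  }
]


Sort by: age (ascending)

Sorted order:
  1. Noah Brown (age = 25)
  2. Ivan Davis (age = 28)
  3. Frank Jackson (age = 34)
  4. Tina Harris (age = 37)
  5. Quinn Jackson (age = 53)

First: Noah Brown

Noah Brown


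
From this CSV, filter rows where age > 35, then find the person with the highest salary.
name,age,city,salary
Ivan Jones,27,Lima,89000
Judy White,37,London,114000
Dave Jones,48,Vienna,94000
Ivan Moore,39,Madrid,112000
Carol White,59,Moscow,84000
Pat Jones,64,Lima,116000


Filter: age > 35
Sort by: salary (descending)

Filtered records (5):
  Pat Jones, age 64, salary $116000
  Judy White, age 37, salary $114000
  Ivan Moore, age 39, salary $112000
  Dave Jones, age 48, salary $94000
  Carol White, age 59, salary $84000

Highest salary: Pat Jones ($116000)

Pat Jones


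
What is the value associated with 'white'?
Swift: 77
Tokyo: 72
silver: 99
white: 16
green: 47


Looking up key 'white'
Value: 16

16


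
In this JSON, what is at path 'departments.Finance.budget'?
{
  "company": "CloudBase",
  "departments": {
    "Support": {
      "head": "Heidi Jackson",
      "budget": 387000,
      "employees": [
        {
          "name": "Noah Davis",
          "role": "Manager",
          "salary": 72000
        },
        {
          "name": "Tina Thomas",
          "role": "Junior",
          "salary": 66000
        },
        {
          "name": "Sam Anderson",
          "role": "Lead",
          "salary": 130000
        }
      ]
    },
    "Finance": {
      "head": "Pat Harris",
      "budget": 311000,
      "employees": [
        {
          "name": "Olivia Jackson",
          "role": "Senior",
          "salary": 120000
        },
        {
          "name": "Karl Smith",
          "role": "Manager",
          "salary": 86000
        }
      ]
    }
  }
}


Path: departments.Finance.budget

Navigate:
  -> departments
  -> Finance
  -> budget = 311000

311000


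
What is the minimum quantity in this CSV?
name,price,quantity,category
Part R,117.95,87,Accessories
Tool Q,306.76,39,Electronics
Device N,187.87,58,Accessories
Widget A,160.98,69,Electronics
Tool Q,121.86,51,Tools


Computing minimum quantity:
Values: [87, 39, 58, 69, 51]
Min = 39

39


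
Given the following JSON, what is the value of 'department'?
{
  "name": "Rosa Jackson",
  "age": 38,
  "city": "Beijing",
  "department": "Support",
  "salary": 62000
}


Looking up field 'department'
Value: Support

Support


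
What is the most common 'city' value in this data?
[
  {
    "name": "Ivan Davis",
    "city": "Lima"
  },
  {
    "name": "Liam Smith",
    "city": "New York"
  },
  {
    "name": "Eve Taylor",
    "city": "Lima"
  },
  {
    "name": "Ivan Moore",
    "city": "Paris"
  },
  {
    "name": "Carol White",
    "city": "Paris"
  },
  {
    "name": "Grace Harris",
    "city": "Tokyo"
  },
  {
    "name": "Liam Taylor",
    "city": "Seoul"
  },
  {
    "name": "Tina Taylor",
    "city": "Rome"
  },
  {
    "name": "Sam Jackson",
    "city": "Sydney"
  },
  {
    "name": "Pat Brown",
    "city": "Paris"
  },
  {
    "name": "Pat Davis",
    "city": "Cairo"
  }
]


Counting 'city' values across 11 records:

  Paris: 3 ###
  Lima: 2 ##
  New York: 1 #
  Tokyo: 1 #
  Seoul: 1 #
  Rome: 1 #
  Sydney: 1 #
  Cairo: 1 #

Most common: Paris (3 times)

Paris (3 times)


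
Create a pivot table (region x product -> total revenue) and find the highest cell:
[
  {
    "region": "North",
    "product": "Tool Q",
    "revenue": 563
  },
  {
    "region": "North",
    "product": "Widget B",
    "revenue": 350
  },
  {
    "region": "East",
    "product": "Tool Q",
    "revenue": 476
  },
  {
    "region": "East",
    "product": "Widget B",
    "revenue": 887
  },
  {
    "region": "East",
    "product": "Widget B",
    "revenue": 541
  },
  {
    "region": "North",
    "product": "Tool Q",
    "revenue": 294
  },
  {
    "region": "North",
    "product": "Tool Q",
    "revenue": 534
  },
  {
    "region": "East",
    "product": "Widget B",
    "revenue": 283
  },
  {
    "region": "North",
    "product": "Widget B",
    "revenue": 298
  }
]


Pivot: region (rows) x product (columns) -> total revenue

     Tool Q        Widget B    
East           476          1711  
North         1391           648  

Highest: East / Widget B = $1711

East / Widget B = $1711


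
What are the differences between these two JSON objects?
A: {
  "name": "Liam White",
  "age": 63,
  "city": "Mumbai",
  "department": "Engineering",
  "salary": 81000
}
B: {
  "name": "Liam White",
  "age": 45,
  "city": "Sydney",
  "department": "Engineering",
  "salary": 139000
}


Comparing each field (in key order):
  name: same
  age: DIFFERENT
  city: DIFFERENT
  department: same
  salary: DIFFERENT
Differences:
  age: 63 -> 45
  city: Mumbai -> Sydney
  salary: 81000 -> 139000

3 field(s) changed

3 changes: age, city, salary


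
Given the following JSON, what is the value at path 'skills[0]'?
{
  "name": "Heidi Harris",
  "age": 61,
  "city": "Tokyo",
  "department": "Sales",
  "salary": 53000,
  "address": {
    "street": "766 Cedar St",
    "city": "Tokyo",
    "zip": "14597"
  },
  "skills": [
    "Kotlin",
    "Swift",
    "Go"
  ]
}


Query: skills[0]
Path: skills -> first element
Value: Kotlin

Kotlin


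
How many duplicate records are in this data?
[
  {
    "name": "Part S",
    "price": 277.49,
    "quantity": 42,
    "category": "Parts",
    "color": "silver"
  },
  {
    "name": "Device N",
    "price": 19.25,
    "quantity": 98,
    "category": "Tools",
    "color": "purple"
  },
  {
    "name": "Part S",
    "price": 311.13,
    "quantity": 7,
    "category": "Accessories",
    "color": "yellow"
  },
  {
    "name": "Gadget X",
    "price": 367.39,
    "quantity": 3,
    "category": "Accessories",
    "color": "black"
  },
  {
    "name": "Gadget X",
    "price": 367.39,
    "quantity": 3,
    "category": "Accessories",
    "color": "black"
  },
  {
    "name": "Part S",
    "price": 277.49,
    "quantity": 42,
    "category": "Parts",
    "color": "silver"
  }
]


Checking 6 records for duplicates:

  Row 1: Part S ($277.49, qty 42)
  Row 2: Device N ($19.25, qty 98)
  Row 3: Part S ($311.13, qty 7)
  Row 4: Gadget X ($367.39, qty 3)
  Row 5: Gadget X ($367.39, qty 3) <-- DUPLICATE
  Row 6: Part S ($277.49, qty 42) <-- DUPLICATE

Duplicates found: 2
Unique records: 4

2 duplicates, 4 unique


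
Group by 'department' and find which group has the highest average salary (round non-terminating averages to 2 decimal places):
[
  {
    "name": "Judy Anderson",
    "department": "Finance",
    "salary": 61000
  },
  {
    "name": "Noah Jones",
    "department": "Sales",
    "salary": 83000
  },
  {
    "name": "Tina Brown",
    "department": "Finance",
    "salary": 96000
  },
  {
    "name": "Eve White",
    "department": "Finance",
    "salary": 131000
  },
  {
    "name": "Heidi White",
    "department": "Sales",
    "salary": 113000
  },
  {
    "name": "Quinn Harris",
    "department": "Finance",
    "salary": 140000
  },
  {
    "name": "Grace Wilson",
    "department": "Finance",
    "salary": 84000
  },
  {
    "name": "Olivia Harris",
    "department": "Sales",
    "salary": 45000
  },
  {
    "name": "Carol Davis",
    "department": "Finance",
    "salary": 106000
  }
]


Group by: department

Groups:
  Finance: 6 people, avg salary = 618000/6 = $103000
  Sales: 3 people, avg salary = 241000/3 ≈ $80333.33

Highest average salary: Finance ($103000)

Finance ($103000)


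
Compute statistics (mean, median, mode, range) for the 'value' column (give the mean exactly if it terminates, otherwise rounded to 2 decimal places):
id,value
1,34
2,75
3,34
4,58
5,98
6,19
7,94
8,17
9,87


Data: [34, 75, 34, 58, 98, 19, 94, 17, 87]
Count: 9
Sum: 516
Mean: 516/9 ≈ 57.33 (rounded to 2 decimal places)
Sorted: [17, 19, 34, 34, 58, 75, 87, 94, 98]
Median: 58.0
Mode: 34 (2 times)
Range: 98 - 17 = 81
Min: 17, Max: 98

mean≈57.33, median=58.0, mode=34, range=81


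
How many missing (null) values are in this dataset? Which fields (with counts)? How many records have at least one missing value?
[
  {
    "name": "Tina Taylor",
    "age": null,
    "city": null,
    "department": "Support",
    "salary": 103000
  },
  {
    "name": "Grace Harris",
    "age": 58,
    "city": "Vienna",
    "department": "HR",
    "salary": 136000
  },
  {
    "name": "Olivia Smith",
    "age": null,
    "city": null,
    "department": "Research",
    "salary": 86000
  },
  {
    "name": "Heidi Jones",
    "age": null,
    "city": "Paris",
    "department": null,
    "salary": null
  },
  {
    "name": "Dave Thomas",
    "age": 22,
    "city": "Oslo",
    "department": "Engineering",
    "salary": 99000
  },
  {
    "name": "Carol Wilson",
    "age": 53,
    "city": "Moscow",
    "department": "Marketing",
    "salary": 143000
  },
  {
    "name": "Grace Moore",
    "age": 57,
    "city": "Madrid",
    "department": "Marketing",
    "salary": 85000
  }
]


Checking for missing (null) values in 7 records:

  Tina Taylor: age, city
  Grace Harris: complete
  Olivia Smith: age, city
  Heidi Jones: age, department, salary
  Dave Thomas: complete
  Carol Wilson: complete
  Grace Moore: complete

Per field:
  name: 0 missing
  age: 3 missing
  city: 2 missing
  department: 1 missing
  salary: 1 missing

Total missing values: 7
Records with any missing: 3

7 missing values (age: 3, city: 2, department: 1, salary: 1); 3 incomplete records


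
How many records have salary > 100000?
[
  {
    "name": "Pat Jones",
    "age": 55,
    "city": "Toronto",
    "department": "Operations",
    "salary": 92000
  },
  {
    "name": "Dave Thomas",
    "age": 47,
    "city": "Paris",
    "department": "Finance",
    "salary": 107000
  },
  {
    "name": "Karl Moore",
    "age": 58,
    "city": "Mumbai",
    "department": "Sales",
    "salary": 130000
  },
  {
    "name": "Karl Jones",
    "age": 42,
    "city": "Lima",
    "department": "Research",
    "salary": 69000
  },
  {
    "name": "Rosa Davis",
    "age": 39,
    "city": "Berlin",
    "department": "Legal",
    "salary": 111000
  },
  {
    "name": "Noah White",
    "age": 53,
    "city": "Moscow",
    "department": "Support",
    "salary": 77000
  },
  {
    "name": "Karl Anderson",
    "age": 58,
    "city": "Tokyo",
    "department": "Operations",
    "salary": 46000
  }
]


Data: 7 records
Condition: salary > 100000

Checking each record:
  Pat Jones: 92000
  Dave Thomas: 107000 MATCH
  Karl Moore: 130000 MATCH
  Karl Jones: 69000
  Rosa Davis: 111000 MATCH
  Noah White: 77000
  Karl Anderson: 46000

Count: 3

3


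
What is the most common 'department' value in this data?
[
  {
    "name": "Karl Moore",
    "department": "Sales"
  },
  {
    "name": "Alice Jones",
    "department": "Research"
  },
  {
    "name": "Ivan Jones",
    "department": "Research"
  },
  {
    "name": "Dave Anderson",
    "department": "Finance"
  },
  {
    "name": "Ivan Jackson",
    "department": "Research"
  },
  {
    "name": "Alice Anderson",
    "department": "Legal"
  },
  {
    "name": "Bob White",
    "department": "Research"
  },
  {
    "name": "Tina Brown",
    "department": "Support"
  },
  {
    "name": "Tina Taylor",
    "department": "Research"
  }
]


Counting 'department' values across 9 records:

  Research: 5 #####
  Sales: 1 #
  Finance: 1 #
  Legal: 1 #
  Support: 1 #

Most common: Research (5 times)

Research (5 times)


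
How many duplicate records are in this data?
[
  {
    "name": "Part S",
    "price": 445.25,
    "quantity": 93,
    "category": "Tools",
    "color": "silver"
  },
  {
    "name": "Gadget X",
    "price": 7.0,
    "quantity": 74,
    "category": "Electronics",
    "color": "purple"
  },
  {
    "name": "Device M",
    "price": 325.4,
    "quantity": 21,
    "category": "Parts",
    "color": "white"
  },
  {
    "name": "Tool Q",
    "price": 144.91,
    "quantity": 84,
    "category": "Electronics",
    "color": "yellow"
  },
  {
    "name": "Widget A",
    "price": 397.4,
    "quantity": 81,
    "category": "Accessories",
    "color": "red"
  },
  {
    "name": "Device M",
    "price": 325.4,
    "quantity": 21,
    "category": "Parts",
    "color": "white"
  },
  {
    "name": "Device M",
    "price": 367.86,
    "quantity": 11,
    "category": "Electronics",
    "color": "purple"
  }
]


Checking 7 records for duplicates:

  Row 1: Part S ($445.25, qty 93)
  Row 2: Gadget X ($7.0, qty 74)
  Row 3: Device M ($325.4, qty 21)
  Row 4: Tool Q ($144.91, qty 84)
  Row 5: Widget A ($397.4, qty 81)
  Row 6: Device M ($325.4, qty 21) <-- DUPLICATE
  Row 7: Device M ($367.86, qty 11)

Duplicates found: 1
Unique records: 6

1 duplicates, 6 unique


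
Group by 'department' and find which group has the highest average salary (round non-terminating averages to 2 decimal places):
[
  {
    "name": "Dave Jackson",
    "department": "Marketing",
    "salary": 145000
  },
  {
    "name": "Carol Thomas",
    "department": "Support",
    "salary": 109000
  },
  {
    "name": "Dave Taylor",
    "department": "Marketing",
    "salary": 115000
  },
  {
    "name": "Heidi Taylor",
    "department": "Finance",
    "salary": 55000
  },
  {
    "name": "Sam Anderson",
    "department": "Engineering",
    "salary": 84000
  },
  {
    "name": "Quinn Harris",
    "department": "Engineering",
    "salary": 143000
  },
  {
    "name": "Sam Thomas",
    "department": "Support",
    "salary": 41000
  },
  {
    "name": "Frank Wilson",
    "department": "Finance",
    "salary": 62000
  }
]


Group by: department

Groups:
  Engineering: 2 people, avg salary = 227000/2 = $113500
  Finance: 2 people, avg salary = 117000/2 = $58500
  Marketing: 2 people, avg salary = 260000/2 = $130000
  Support: 2 people, avg salary = 150000/2 = $75000

Highest average salary: Marketing ($130000)

Marketing ($130000)


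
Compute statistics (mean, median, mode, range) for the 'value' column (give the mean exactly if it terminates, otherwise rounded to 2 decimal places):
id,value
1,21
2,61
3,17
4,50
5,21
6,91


Data: [21, 61, 17, 50, 21, 91]
Count: 6
Sum: 261
Mean: 261/6 = 43.5
Sorted: [17, 21, 21, 50, 61, 91]
Median: 35.5
Mode: 21 (2 times)
Range: 91 - 17 = 74
Min: 17, Max: 91

mean=43.5, median=35.5, mode=21, range=74


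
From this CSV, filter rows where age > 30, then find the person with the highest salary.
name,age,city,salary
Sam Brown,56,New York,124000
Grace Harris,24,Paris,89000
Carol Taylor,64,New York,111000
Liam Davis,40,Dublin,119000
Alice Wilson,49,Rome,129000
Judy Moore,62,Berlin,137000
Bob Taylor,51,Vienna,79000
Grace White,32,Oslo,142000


Filter: age > 30
Sort by: salary (descending)

Filtered records (7):
  Grace White, age 32, salary $142000
  Judy Moore, age 62, salary $137000
  Alice Wilson, age 49, salary $129000
  Sam Brown, age 56, salary $124000
  Liam Davis, age 40, salary $119000
  Carol Taylor, age 64, salary $111000
  Bob Taylor, age 51, salary $79000

Highest salary: Grace White ($142000)

Grace White


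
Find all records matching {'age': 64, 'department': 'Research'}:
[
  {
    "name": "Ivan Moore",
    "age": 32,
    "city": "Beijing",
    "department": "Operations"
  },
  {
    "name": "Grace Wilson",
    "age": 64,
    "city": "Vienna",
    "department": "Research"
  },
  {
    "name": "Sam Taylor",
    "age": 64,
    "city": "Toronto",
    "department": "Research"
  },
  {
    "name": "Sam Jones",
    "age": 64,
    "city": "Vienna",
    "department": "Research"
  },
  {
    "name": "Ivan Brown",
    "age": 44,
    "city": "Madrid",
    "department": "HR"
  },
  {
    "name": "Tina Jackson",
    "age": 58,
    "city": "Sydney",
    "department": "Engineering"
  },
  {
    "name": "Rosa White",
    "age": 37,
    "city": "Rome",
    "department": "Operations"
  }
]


Search criteria: {'age': 64, 'department': 'Research'}

Checking 7 records:
  Ivan Moore: {age: 32, department: Operations}
  Grace Wilson: {age: 64, department: Research} <-- MATCH
  Sam Taylor: {age: 64, department: Research} <-- MATCH
  Sam Jones: {age: 64, department: Research} <-- MATCH
  Ivan Brown: {age: 44, department: HR}
  Tina Jackson: {age: 58, department: Engineering}
  Rosa White: {age: 37, department: Operations}

Matches: ["Grace Wilson", "Sam Taylor", "Sam Jones"]

["Grace Wilson", "Sam Taylor", "Sam Jones"]


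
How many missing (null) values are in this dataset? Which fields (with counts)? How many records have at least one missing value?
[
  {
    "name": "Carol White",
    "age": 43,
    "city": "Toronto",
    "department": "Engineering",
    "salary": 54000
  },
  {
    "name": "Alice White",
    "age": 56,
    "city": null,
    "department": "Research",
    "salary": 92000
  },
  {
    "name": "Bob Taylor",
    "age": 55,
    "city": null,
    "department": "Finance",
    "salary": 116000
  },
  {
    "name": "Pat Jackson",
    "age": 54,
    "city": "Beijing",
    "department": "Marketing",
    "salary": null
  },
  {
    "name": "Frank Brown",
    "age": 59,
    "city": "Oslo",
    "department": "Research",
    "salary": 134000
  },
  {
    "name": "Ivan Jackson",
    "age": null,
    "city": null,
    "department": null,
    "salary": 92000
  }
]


Checking for missing (null) values in 6 records:

  Carol White: complete
  Alice White: city
  Bob Taylor: city
  Pat Jackson: salary
  Frank Brown: complete
  Ivan Jackson: age, city, department

Per field:
  name: 0 missing
  age: 1 missing
  city: 3 missing
  department: 1 missing
  salary: 1 missing

Total missing values: 6
Records with any missing: 4

6 missing values (age: 1, city: 3, department: 1, salary: 1); 4 incomplete records


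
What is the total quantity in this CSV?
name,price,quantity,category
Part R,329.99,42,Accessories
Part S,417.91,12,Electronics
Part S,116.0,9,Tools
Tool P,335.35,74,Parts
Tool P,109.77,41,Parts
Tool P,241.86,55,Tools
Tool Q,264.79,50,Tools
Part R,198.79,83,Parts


Computing total quantity:
Values: [42, 12, 9, 74, 41, 55, 50, 83]
Sum = 366

366


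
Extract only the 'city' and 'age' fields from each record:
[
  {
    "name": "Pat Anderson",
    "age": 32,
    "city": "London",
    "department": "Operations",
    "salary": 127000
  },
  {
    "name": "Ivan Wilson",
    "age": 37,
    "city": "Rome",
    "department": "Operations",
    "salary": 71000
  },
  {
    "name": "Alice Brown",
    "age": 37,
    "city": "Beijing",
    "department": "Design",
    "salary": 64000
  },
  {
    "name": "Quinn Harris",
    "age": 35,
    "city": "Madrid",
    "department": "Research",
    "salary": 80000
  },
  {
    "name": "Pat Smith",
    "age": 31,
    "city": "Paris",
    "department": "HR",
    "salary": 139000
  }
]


Original: 5 records with fields: name, age, city, department, salary
Keep: ['city', 'age']
Drop: ['name', 'department', 'salary']
Result: 5 records, 2 fields each

[
  {
    "city": "London",
    "age": 32
  },
  {
    "city": "Rome",
    "age": 37
  },
  {
    "city": "Beijing",
    "age": 37
  },
  {
    "city": "Madrid",
    "age": 35
  },
  {
    "city": "Paris",
    "age": 31
  }
]


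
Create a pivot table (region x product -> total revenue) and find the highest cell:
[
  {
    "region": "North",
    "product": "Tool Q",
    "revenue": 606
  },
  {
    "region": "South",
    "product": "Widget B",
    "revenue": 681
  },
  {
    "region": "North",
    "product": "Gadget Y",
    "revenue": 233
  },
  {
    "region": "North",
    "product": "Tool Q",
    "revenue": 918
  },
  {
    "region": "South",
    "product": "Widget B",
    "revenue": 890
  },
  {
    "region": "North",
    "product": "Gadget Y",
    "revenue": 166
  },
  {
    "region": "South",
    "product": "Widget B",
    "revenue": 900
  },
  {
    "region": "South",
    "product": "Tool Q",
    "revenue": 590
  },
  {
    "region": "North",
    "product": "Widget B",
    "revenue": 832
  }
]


Pivot: region (rows) x product (columns) -> total revenue

     Gadget Y      Tool Q        Widget B    
North          399          1524           832  
South            0           590          2471  

Highest: South / Widget B = $2471

South / Widget B = $2471


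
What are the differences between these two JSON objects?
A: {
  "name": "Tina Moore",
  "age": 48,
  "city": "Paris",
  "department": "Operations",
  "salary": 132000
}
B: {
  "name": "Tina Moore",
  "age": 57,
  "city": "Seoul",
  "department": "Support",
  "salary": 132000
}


Comparing each field (in key order):
  name: same
  age: DIFFERENT
  city: DIFFERENT
  department: DIFFERENT
  salary: same
Differences:
  age: 48 -> 57
  city: Paris -> Seoul
  department: Operations -> Support

3 field(s) changed

3 changes: age, city, department


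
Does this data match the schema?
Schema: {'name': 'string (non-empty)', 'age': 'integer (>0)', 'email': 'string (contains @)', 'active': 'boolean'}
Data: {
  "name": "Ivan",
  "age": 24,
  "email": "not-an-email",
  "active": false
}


Validating each field against schema:
  name: OK (non-empty string)
  age: OK (positive integer)
  email: FAIL ("not-an-email" does not contain @)
  active: OK (boolean)

Result: INVALID (1 error: email)

INVALID (1 error: email)


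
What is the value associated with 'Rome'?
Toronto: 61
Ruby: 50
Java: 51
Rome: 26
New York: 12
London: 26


Looking up key 'Rome'
Value: 26

26


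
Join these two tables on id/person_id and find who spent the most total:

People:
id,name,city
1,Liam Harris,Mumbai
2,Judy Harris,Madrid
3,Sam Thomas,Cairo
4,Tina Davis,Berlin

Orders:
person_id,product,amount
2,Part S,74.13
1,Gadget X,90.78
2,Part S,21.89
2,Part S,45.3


Join on: people.id = orders.person_id

Joined rows:
  Judy Harris (Madrid) bought Part S for $74.13
  Liam Harris (Mumbai) bought Gadget X for $90.78
  Judy Harris (Madrid) bought Part S for $21.89
  Judy Harris (Madrid) bought Part S for $45.3

Total per person:
  Judy Harris: $141.32
  Liam Harris: $90.78

Top spender: Judy Harris ($141.32)

Judy Harris ($141.32)


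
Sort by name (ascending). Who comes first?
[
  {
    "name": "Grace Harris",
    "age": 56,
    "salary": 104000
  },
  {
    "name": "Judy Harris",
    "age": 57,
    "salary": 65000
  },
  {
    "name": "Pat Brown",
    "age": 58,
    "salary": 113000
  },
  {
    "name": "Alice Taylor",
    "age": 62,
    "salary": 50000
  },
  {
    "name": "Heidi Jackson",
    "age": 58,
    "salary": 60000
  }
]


Sort by: name (ascending)

Sorted order:
  1. Alice Taylor (name = Alice Taylor)
  2. Grace Harris (name = Grace Harris)
  3. Heidi Jackson (name = Heidi Jackson)
  4. Judy Harris (name = Judy Harris)
  5. Pat Brown (name = Pat Brown)

First: Alice Taylor

Alice Taylor


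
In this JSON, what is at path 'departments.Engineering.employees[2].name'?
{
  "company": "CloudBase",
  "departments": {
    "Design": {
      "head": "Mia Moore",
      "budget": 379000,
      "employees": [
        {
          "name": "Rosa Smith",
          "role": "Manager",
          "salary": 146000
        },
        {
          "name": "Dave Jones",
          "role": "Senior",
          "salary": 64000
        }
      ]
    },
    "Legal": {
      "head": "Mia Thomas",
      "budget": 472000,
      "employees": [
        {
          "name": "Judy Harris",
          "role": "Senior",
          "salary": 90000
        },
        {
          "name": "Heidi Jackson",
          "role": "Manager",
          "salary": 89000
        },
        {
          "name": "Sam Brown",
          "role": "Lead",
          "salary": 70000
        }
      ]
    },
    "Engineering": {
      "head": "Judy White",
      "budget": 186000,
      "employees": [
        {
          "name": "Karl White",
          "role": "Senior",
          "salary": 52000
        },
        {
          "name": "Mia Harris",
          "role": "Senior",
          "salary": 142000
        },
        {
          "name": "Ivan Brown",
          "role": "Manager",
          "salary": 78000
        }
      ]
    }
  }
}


Path: departments.Engineering.employees[2].name

Navigate:
  -> departments
  -> Engineering
  -> employees[2].name = 'Ivan Brown'

Ivan Brown


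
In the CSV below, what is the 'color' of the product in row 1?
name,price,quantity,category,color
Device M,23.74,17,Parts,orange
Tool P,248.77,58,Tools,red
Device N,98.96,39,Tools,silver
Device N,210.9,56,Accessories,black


Query: Row 1 ('Device M'), column 'color'
Value: orange

orange


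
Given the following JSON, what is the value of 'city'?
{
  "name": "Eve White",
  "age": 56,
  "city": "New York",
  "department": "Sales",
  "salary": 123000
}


Looking up field 'city'
Value: New York

New York


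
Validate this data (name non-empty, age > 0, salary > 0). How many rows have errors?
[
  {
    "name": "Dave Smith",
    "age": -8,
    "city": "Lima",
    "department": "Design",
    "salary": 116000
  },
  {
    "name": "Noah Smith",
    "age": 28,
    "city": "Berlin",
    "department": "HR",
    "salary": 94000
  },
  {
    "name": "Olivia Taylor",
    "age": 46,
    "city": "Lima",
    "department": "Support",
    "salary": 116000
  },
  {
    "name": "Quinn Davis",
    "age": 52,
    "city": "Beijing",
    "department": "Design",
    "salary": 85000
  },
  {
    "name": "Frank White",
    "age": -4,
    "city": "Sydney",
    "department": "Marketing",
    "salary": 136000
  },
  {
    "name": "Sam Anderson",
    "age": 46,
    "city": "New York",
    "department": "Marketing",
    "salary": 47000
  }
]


Validating 6 records:
Rules: name non-empty, age > 0, salary > 0

  Row 1 (Dave Smith): negative age: -8
  Row 2 (Noah Smith): OK
  Row 3 (Olivia Taylor): OK
  Row 4 (Quinn Davis): OK
  Row 5 (Frank White): negative age: -4
  Row 6 (Sam Anderson): OK

Total errors: 2

2 errors


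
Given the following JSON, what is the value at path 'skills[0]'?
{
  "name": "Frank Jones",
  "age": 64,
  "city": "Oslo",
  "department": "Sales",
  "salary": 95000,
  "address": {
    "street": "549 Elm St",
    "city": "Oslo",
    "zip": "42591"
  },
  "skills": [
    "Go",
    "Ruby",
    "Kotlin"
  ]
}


Query: skills[0]
Path: skills -> first element
Value: Go

Go


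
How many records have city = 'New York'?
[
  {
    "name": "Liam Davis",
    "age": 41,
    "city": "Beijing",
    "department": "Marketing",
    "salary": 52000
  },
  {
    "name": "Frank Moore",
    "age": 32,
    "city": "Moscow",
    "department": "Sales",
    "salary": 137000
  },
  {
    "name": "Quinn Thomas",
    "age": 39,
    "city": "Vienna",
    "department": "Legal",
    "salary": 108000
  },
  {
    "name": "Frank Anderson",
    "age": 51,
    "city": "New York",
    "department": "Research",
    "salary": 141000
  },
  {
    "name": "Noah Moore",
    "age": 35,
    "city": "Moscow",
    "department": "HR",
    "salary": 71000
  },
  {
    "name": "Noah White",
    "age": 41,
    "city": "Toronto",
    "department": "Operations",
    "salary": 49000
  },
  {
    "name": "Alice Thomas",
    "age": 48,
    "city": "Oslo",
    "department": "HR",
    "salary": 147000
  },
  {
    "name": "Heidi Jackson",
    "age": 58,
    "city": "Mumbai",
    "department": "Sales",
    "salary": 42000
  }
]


Data: 8 records
Condition: city = 'New York'

Checking each record:
  Liam Davis: Beijing
  Frank Moore: Moscow
  Quinn Thomas: Vienna
  Frank Anderson: New York MATCH
  Noah Moore: Moscow
  Noah White: Toronto
  Alice Thomas: Oslo
  Heidi Jackson: Mumbai

Count: 1

1


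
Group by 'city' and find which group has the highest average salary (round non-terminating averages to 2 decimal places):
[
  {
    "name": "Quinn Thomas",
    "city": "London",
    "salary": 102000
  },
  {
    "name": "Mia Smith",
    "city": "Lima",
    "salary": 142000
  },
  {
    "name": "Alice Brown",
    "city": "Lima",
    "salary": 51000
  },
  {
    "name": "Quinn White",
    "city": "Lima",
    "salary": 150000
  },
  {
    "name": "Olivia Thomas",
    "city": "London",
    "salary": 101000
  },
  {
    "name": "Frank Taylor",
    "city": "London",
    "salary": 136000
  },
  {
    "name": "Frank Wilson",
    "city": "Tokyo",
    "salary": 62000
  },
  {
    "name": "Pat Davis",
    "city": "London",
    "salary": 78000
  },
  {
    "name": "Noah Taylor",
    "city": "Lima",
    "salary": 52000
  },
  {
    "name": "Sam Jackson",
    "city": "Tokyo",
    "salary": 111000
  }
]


Group by: city

Groups:
  Lima: 4 people, avg salary = 395000/4 = $98750
  London: 4 people, avg salary = 417000/4 = $104250
  Tokyo: 2 people, avg salary = 173000/2 = $86500

Highest average salary: London ($104250)

London ($104250)


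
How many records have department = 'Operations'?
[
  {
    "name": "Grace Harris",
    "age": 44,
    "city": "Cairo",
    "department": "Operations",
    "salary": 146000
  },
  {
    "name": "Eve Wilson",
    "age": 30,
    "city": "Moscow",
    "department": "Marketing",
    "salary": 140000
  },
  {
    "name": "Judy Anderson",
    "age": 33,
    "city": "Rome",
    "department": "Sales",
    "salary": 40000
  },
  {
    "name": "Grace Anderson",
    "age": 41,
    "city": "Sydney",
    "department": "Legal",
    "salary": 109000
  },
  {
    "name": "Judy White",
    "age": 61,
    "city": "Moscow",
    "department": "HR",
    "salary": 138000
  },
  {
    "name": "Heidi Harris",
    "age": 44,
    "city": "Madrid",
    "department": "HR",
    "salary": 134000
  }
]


Data: 6 records
Condition: department = 'Operations'

Checking each record:
  Grace Harris: Operations MATCH
  Eve Wilson: Marketing
  Judy Anderson: Sales
  Grace Anderson: Legal
  Judy White: HR
  Heidi Harris: HR

Count: 1

1


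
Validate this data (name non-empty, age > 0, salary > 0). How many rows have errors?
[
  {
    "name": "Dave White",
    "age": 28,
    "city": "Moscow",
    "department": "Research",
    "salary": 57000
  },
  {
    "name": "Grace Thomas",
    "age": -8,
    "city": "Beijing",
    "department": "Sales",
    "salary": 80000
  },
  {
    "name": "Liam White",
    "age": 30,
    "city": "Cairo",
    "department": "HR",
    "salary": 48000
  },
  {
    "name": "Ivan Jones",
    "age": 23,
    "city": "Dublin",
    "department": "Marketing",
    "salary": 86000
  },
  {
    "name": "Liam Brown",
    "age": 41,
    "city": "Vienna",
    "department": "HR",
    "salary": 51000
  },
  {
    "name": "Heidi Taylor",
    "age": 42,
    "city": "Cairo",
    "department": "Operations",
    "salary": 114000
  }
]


Validating 6 records:
Rules: name non-empty, age > 0, salary > 0

  Row 1 (Dave White): OK
  Row 2 (Grace Thomas): negative age: -8
  Row 3 (Liam White): OK
  Row 4 (Ivan Jones): OK
  Row 5 (Liam Brown): OK
  Row 6 (Heidi Taylor): OK

Total errors: 1

1 errors


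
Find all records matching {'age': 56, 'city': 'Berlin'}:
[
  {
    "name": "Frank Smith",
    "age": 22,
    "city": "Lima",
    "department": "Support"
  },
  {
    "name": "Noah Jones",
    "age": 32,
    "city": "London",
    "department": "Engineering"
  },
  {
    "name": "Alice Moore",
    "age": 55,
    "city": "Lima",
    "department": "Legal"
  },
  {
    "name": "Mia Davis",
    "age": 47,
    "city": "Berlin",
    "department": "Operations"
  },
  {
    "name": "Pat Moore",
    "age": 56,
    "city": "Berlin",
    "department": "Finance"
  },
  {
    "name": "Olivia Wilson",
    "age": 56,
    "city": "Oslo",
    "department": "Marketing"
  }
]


Search criteria: {'age': 56, 'city': 'Berlin'}

Checking 6 records:
  Frank Smith: {age: 22, city: Lima}
  Noah Jones: {age: 32, city: London}
  Alice Moore: {age: 55, city: Lima}
  Mia Davis: {age: 47, city: Berlin}
  Pat Moore: {age: 56, city: Berlin} <-- MATCH
  Olivia Wilson: {age: 56, city: Oslo}

Matches: ["Pat Moore"]

["Pat Moore"]


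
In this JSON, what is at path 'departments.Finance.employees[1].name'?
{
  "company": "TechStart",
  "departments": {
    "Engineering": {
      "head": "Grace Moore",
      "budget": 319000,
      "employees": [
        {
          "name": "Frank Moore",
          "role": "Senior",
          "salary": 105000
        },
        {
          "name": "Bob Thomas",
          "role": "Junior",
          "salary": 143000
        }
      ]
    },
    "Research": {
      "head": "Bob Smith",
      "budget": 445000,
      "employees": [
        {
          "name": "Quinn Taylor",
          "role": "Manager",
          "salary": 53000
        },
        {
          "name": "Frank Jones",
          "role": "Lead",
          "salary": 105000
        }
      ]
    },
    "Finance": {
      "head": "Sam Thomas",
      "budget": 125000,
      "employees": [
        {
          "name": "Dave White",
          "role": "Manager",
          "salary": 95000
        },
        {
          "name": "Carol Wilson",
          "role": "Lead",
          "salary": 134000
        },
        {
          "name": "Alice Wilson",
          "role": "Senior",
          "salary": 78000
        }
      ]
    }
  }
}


Path: departments.Finance.employees[1].name

Navigate:
  -> departments
  -> Finance
  -> employees[1].name = 'Carol Wilson'

Carol Wilson


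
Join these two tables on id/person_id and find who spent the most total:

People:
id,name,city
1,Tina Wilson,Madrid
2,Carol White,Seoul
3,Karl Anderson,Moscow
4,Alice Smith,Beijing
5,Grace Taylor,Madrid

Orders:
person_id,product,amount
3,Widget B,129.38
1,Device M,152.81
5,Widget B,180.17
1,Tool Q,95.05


Join on: people.id = orders.person_id

Joined rows:
  Karl Anderson (Moscow) bought Widget B for $129.38
  Tina Wilson (Madrid) bought Device M for $152.81
  Grace Taylor (Madrid) bought Widget B for $180.17
  Tina Wilson (Madrid) bought Tool Q for $95.05

Total per person:
  Tina Wilson: $247.86
  Grace Taylor: $180.17
  Karl Anderson: $129.38

Top spender: Tina Wilson ($247.86)

Tina Wilson ($247.86)
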